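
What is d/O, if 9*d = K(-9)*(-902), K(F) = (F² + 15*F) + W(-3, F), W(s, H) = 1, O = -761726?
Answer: -23903/3427767 ≈ -0.0069733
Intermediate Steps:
K(F) = 1 + F² + 15*F (K(F) = (F² + 15*F) + 1 = 1 + F² + 15*F)
d = 47806/9 (d = ((1 + (-9)² + 15*(-9))*(-902))/9 = ((1 + 81 - 135)*(-902))/9 = (-53*(-902))/9 = (⅑)*47806 = 47806/9 ≈ 5311.8)
d/O = (47806/9)/(-761726) = (47806/9)*(-1/761726) = -23903/3427767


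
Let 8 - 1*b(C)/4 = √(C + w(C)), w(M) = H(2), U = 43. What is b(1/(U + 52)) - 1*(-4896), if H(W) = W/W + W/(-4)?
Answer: 4928 - 2*√18430/95 ≈ 4925.1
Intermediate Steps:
H(W) = 1 - W/4 (H(W) = 1 + W*(-¼) = 1 - W/4)
w(M) = ½ (w(M) = 1 - ¼*2 = 1 - ½ = ½)
b(C) = 32 - 4*√(½ + C) (b(C) = 32 - 4*√(C + ½) = 32 - 4*√(½ + C))
b(1/(U + 52)) - 1*(-4896) = (32 - 2*√(2 + 4/(43 + 52))) - 1*(-4896) = (32 - 2*√(2 + 4/95)) + 4896 = (32 - 2*√18430/95) + 4896 = 4928 - 2*√18430/95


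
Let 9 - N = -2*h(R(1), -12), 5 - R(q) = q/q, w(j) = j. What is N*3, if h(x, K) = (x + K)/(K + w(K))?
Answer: 29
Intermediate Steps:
R(q) = 4 (R(q) = 5 - q/q = 5 - 1*1 = 5 - 1 = 4)
h(x, K) = (K + x)/(2*K) (h(x, K) = (x + K)/(K + K) = (K + x)/((2*K)) = (K + x)*(1/(2*K)) = (K + x)/(2*K))
N = 29/3 (N = 9 - (-2)*(1/2)*(-12 + 4)/(-12) = 9 - (-2)*(1/2)*(-1/12)*(-8) = 9 - (-2)/3 = 9 - 1*(-2/3) = 9 + 2/3 = 29/3 ≈ 9.6667)
N*3 = (29/3)*3 = 29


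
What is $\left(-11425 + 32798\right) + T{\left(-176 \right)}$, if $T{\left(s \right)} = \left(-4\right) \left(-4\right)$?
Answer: $21389$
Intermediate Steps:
$T{\left(s \right)} = 16$
$\left(-11425 + 32798\right) + T{\left(-176 \right)} = \left(-11425 + 32798\right) + 16 = 21373 + 16 = 21389$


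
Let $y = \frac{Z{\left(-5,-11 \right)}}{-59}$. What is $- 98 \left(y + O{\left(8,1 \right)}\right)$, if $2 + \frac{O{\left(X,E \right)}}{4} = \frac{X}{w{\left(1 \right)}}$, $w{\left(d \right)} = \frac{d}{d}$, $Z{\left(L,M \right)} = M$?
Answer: $- \frac{139846}{59} \approx -2370.3$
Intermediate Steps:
$w{\left(d \right)} = 1$
$O{\left(X,E \right)} = -8 + 4 X$ ($O{\left(X,E \right)} = -8 + 4 \frac{X}{1} = -8 + 4 X 1 = -8 + 4 X$)
$y = \frac{11}{59}$ ($y = - \frac{11}{-59} = \left(-11\right) \left(- \frac{1}{59}\right) = \frac{11}{59} \approx 0.18644$)
$- 98 \left(y + O{\left(8,1 \right)}\right) = - 98 \left(\frac{11}{59} + \left(-8 + 4 \cdot 8\right)\right) = - 98 \left(\frac{11}{59} + \left(-8 + 32\right)\right) = - 98 \left(\frac{11}{59} + 24\right) = \left(-98\right) \frac{1427}{59} = - \frac{139846}{59}$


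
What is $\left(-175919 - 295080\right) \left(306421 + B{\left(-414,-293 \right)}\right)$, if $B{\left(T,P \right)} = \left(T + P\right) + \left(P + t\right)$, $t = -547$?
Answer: $-143595349126$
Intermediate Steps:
$B{\left(T,P \right)} = -547 + T + 2 P$ ($B{\left(T,P \right)} = \left(T + P\right) + \left(P - 547\right) = \left(P + T\right) + \left(-547 + P\right) = -547 + T + 2 P$)
$\left(-175919 - 295080\right) \left(306421 + B{\left(-414,-293 \right)}\right) = \left(-175919 - 295080\right) \left(306421 - 1547\right) = - 470999 \left(306421 - 1547\right) = \left(-470999\right) 304874 = -143595349126$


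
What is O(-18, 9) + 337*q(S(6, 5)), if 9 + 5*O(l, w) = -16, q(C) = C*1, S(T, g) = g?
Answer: 1680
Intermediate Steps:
q(C) = C
O(l, w) = -5 (O(l, w) = -9/5 + (1/5)*(-16) = -9/5 - 16/5 = -5)
O(-18, 9) + 337*q(S(6, 5)) = -5 + 337*5 = -5 + 1685 = 1680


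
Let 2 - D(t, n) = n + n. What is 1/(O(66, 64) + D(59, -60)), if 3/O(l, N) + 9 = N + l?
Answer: 121/14765 ≈ 0.0081951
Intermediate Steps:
D(t, n) = 2 - 2*n (D(t, n) = 2 - (n + n) = 2 - 2*n)
O(l, N) = 3/(-9 + N + l) (O(l, N) = 3/(-9 + (N + l)) = 3/(-9 + N + l))
1/(O(66, 64) + D(59, -60)) = 1/(3/(-9 + 64 + 66) + (2 - 2*(-60))) = 1/(3/121 + (2 + 120)) = 1/(3*(1/121) + 122) = 1/(3/121 + 122) = 1/(14765/121) = 121/14765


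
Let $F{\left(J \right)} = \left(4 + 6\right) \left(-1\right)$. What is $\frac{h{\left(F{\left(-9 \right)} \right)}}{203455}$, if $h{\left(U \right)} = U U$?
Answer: $\frac{20}{40691} \approx 0.00049151$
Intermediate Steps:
$F{\left(J \right)} = -10$ ($F{\left(J \right)} = 10 \left(-1\right) = -10$)
$h{\left(U \right)} = U^{2}$
$\frac{h{\left(F{\left(-9 \right)} \right)}}{203455} = \frac{\left(-10\right)^{2}}{203455} = 100 \cdot \frac{1}{203455} = \frac{20}{40691}$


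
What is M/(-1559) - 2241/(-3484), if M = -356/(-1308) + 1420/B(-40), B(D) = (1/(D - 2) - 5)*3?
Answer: 263639351647/374761069332 ≈ 0.70349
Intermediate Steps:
B(D) = -15 + 3/(-2 + D) (B(D) = (1/(-2 + D) - 5)*3 = (-5 + 1/(-2 + D))*3 = -15 + 3/(-2 + D))
M = -6481981/68997 (M = -356/(-1308) + 1420/((3*(11 - 5*(-40))/(-2 - 40))) = -356*(-1/1308) + 1420/((3*(11 + 200)/(-42))) = 89/327 + 1420/((3*(-1/42)*211)) = 89/327 + 1420/(-211/14) = 89/327 + 1420*(-14/211) = 89/327 - 19880/211 = -6481981/68997 ≈ -93.946)
M/(-1559) - 2241/(-3484) = -6481981/68997/(-1559) - 2241/(-3484) = -6481981/68997*(-1/1559) - 2241*(-1/3484) = 6481981/107566323 + 2241/3484 = 263639351647/374761069332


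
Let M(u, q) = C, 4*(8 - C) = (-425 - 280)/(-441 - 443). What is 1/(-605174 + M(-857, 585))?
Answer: -3536/2139867681 ≈ -1.6524e-6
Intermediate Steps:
C = 27583/3536 (C = 8 - (-425 - 280)/(4*(-441 - 443)) = 8 - (-705)/(4*(-884)) = 8 - (-705)*(-1)/(4*884) = 8 - ¼*705/884 = 8 - 705/3536 = 27583/3536 ≈ 7.8006)
M(u, q) = 27583/3536
1/(-605174 + M(-857, 585)) = 1/(-605174 + 27583/3536) = 1/(-2139867681/3536) = -3536/2139867681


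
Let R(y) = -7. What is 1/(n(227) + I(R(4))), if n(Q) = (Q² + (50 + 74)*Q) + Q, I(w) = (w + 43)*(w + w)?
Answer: 1/79400 ≈ 1.2594e-5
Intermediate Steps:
I(w) = 2*w*(43 + w) (I(w) = (43 + w)*(2*w) = 2*w*(43 + w))
n(Q) = Q² + 125*Q (n(Q) = (Q² + 124*Q) + Q = Q² + 125*Q)
1/(n(227) + I(R(4))) = 1/(227*(125 + 227) + 2*(-7)*(43 - 7)) = 1/(227*352 + 2*(-7)*36) = 1/(79904 - 504) = 1/79400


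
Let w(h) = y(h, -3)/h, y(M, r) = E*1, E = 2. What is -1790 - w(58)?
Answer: -51911/29 ≈ -1790.0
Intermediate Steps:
y(M, r) = 2 (y(M, r) = 2*1 = 2)
w(h) = 2/h
-1790 - w(58) = -1790 - 2/58 = -1790 - 1*1/29 = -1790 - 1/29 = -51911/29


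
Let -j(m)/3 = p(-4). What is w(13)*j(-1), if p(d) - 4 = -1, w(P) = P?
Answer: -117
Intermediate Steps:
p(d) = 3 (p(d) = 4 - 1 = 3)
j(m) = -9 (j(m) = -3*3 = -9)
w(13)*j(-1) = 13*(-9) = -117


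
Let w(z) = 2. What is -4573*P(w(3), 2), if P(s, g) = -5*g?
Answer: 45730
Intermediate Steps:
-4573*P(w(3), 2) = -(-22865)*2 = -4573*(-10) = 45730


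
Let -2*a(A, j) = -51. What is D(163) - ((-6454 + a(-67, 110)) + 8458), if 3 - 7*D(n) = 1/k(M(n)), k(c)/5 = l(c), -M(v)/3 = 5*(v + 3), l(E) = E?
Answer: -88416787/43575 ≈ -2029.1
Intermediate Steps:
M(v) = -45 - 15*v (M(v) = -15*(v + 3) = -15*(3 + v) = -3*(15 + 5*v) = -45 - 15*v)
k(c) = 5*c
a(A, j) = 51/2 (a(A, j) = -½*(-51) = 51/2)
D(n) = 3/7 - 1/(7*(-225 - 75*n)) (D(n) = 3/7 - 1/(5*(-45 - 15*n))/7 = 3/7 - 1/(7*(-225 - 75*n)))
D(163) - ((-6454 + a(-67, 110)) + 8458) = (676 + 225*163)/(525*(3 + 163)) - ((-6454 + 51/2) + 8458) = (1/525)*(676 + 36675)/166 - (-12857/2 + 8458) = (1/525)*(1/166)*37351 - 1*4059/2 = 37351/87150 - 4059/2 = -88416787/43575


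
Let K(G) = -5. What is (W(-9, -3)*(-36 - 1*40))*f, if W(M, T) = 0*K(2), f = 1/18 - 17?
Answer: 0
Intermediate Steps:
f = -305/18 (f = 1/18 - 17 = -305/18 ≈ -16.944)
W(M, T) = 0 (W(M, T) = 0*(-5) = 0)
(W(-9, -3)*(-36 - 1*40))*f = (0*(-36 - 1*40))*(-305/18) = (0*(-36 - 40))*(-305/18) = (0*(-76))*(-305/18) = 0*(-305/18) = 0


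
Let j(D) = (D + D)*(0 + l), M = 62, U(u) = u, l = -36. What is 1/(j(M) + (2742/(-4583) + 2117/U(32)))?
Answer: -146656/645057917 ≈ -0.00022735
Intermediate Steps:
j(D) = -72*D (j(D) = (D + D)*(0 - 36) = (2*D)*(-36) = -72*D)
1/(j(M) + (2742/(-4583) + 2117/U(32))) = 1/(-72*62 + (2742/(-4583) + 2117/32)) = 1/(-4464 + (2742*(-1/4583) + 2117*(1/32))) = 1/(-4464 + (-2742/4583 + 2117/32)) = 1/(-4464 + 9614467/146656) = 1/(-645057917/146656) = -146656/645057917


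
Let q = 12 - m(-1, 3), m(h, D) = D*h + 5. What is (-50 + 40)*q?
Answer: -100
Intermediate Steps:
m(h, D) = 5 + D*h
q = 10 (q = 12 - (5 + 3*(-1)) = 12 - (5 - 3) = 12 - 1*2 = 12 - 2 = 10)
(-50 + 40)*q = (-50 + 40)*10 = -10*10 = -100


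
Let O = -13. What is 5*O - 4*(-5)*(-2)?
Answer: -105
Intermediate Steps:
5*O - 4*(-5)*(-2) = 5*(-13) - 4*(-5)*(-2) = -65 + 20*(-2) = -65 - 40 = -105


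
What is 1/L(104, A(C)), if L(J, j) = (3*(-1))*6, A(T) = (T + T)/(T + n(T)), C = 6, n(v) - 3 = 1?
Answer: -1/18 ≈ -0.055556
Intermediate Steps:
n(v) = 4 (n(v) = 3 + 1 = 4)
A(T) = 2*T/(4 + T) (A(T) = (T + T)/(T + 4) = (2*T)/(4 + T) = 2*T/(4 + T))
L(J, j) = -18 (L(J, j) = -3*6 = -18)
1/L(104, A(C)) = 1/(-18) = -1/18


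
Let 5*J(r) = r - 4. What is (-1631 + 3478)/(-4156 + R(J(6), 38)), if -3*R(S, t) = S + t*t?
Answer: -27705/69562 ≈ -0.39828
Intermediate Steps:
J(r) = -⅘ + r/5 (J(r) = (r - 4)/5 = (-4 + r)/5 = -⅘ + r/5)
R(S, t) = -S/3 - t²/3 (R(S, t) = -(S + t*t)/3 = -(S + t²)/3 = -S/3 - t²/3)
(-1631 + 3478)/(-4156 + R(J(6), 38)) = (-1631 + 3478)/(-4156 + (-(-⅘ + (⅕)*6)/3 - ⅓*38²)) = 1847/(-4156 + (-(-⅘ + 6/5)/3 - ⅓*1444)) = 1847/(-4156 + (-⅓*⅖ - 1444/3)) = 1847/(-4156 + (-2/15 - 1444/3)) = 1847/(-4156 - 7222/15) = 1847/(-69562/15) = 1847*(-15/69562) = -27705/69562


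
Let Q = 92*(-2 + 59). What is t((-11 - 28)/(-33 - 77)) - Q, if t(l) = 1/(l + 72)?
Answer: -41736886/7959 ≈ -5244.0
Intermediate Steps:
t(l) = 1/(72 + l)
Q = 5244 (Q = 92*57 = 5244)
t((-11 - 28)/(-33 - 77)) - Q = 1/(72 + (-11 - 28)/(-33 - 77)) - 1*5244 = 1/(72 - 39/(-110)) - 5244 = 1/(72 - 39*(-1/110)) - 5244 = 1/(72 + 39/110) - 5244 = 1/(7959/110) - 5244 = 110/7959 - 5244 = -41736886/7959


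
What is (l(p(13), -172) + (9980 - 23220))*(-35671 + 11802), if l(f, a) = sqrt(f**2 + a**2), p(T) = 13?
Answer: 316025560 - 23869*sqrt(29753) ≈ 3.1191e+8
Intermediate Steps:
l(f, a) = sqrt(a**2 + f**2)
(l(p(13), -172) + (9980 - 23220))*(-35671 + 11802) = (sqrt((-172)**2 + 13**2) + (9980 - 23220))*(-35671 + 11802) = (sqrt(29584 + 169) - 13240)*(-23869) = (sqrt(29753) - 13240)*(-23869) = (-13240 + sqrt(29753))*(-23869) = 316025560 - 23869*sqrt(29753)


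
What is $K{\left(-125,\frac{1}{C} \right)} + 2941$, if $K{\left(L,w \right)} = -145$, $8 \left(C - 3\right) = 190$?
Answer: $2796$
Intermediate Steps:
$C = \frac{107}{4}$ ($C = 3 + \frac{1}{8} \cdot 190 = 3 + \frac{95}{4} = \frac{107}{4} \approx 26.75$)
$K{\left(-125,\frac{1}{C} \right)} + 2941 = -145 + 2941 = 2796$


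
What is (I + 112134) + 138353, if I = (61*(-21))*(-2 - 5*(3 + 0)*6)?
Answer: 368339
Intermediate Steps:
I = 117852 (I = -1281*(-2 - 5*3*6) = -1281*(-2 - 15*6) = -1281*(-2 - 90) = -1281*(-92) = 117852)
(I + 112134) + 138353 = (117852 + 112134) + 138353 = 229986 + 138353 = 368339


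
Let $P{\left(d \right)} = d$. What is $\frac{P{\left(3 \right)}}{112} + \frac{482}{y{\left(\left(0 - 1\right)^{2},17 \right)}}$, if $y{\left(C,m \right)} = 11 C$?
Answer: $\frac{54017}{1232} \approx 43.845$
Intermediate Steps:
$\frac{P{\left(3 \right)}}{112} + \frac{482}{y{\left(\left(0 - 1\right)^{2},17 \right)}} = \frac{3}{112} + \frac{482}{11 \left(0 - 1\right)^{2}} = 3 \cdot \frac{1}{112} + \frac{482}{11 \left(-1\right)^{2}} = \frac{3}{112} + \frac{482}{11 \cdot 1} = \frac{3}{112} + \frac{482}{11} = \frac{54017}{1232}$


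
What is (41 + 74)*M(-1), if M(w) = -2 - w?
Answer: -115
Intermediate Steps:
(41 + 74)*M(-1) = (41 + 74)*(-2 - 1*(-1)) = 115*(-2 + 1) = 115*(-1) = -115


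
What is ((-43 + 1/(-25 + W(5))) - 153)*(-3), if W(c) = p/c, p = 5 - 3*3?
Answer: 25289/43 ≈ 588.12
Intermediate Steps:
p = -4 (p = 5 - 9 = -4)
W(c) = -4/c
((-43 + 1/(-25 + W(5))) - 153)*(-3) = ((-43 + 1/(-25 - 4/5)) - 153)*(-3) = ((-43 + 1/(-25 - 4*⅕)) - 153)*(-3) = ((-43 + 1/(-25 - ⅘)) - 153)*(-3) = ((-43 + 1/(-129/5)) - 153)*(-3) = ((-43 - 5/129) - 153)*(-3) = (-5552/129 - 153)*(-3) = -25289/129*(-3) = 25289/43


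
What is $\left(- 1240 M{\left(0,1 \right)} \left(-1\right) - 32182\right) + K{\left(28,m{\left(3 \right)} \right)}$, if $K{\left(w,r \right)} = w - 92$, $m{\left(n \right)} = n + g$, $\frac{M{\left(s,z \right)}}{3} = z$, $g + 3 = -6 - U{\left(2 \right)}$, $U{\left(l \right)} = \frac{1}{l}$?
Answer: $-28526$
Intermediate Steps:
$g = - \frac{19}{2}$ ($g = -3 - \frac{13}{2} = - \frac{19}{2} \approx -9.5$)
$M{\left(s,z \right)} = 3 z$
$m{\left(n \right)} = - \frac{19}{2} + n$ ($m{\left(n \right)} = n - \frac{19}{2} = - \frac{19}{2} + n$)
$K{\left(w,r \right)} = -92 + w$
$\left(- 1240 M{\left(0,1 \right)} \left(-1\right) - 32182\right) + K{\left(28,m{\left(3 \right)} \right)} = \left(- 1240 \cdot 3 \cdot 1 \left(-1\right) - 32182\right) + \left(-92 + 28\right) = \left(- 1240 \cdot 3 \left(-1\right) - 32182\right) - 64 = \left(\left(-1240\right) \left(-3\right) - 32182\right) - 64 = \left(3720 - 32182\right) - 64 = -28462 - 64 = -28526$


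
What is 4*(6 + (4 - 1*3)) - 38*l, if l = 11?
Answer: -390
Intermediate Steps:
4*(6 + (4 - 1*3)) - 38*l = 4*(6 + (4 - 1*3)) - 38*11 = 4*(6 + (4 - 3)) - 418 = 4*(6 + 1) - 418 = 4*7 - 418 = 28 - 418 = -390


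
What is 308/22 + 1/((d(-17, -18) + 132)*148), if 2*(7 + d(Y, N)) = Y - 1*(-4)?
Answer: 245533/17538 ≈ 14.000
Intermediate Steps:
d(Y, N) = -5 + Y/2 (d(Y, N) = -7 + (Y - 1*(-4))/2 = -7 + (Y + 4)/2 = -7 + (4 + Y)/2 = -7 + (2 + Y/2) = -5 + Y/2)
308/22 + 1/((d(-17, -18) + 132)*148) = 308/22 + 1/(((-5 + (½)*(-17)) + 132)*148) = 308*(1/22) + (1/148)/((-5 - 17/2) + 132) = 14 + (1/148)/(-27/2 + 132) = 14 + (1/148)/(237/2) = 14 + (2/237)*(1/148) = 14 + 1/17538 = 245533/17538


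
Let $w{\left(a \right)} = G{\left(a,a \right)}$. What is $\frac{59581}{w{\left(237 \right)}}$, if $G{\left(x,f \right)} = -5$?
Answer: $- \frac{59581}{5} \approx -11916.0$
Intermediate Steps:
$w{\left(a \right)} = -5$
$\frac{59581}{w{\left(237 \right)}} = \frac{59581}{-5} = 59581 \left(- \frac{1}{5}\right) = - \frac{59581}{5}$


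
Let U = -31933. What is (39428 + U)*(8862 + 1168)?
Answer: 75174850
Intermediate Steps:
(39428 + U)*(8862 + 1168) = (39428 - 31933)*(8862 + 1168) = 7495*10030 = 75174850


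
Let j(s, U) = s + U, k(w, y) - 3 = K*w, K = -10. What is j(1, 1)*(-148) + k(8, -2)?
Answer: -373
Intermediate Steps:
k(w, y) = 3 - 10*w
j(s, U) = U + s
j(1, 1)*(-148) + k(8, -2) = (1 + 1)*(-148) + (3 - 10*8) = 2*(-148) + (3 - 80) = -296 - 77 = -373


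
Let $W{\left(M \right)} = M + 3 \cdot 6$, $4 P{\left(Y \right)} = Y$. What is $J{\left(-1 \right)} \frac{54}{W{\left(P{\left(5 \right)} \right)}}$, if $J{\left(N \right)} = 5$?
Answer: $\frac{1080}{77} \approx 14.026$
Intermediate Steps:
$P{\left(Y \right)} = \frac{Y}{4}$
$W{\left(M \right)} = 18 + M$ ($W{\left(M \right)} = M + 18 = 18 + M$)
$J{\left(-1 \right)} \frac{54}{W{\left(P{\left(5 \right)} \right)}} = 5 \frac{54}{18 + \frac{1}{4} \cdot 5} = 5 \frac{54}{18 + \frac{5}{4}} = 5 \frac{54}{\frac{77}{4}} = 5 \cdot 54 \cdot \frac{4}{77} = 5 \cdot \frac{216}{77} = \frac{1080}{77}$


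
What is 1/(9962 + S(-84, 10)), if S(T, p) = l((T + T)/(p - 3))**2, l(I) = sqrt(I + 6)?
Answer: 1/9944 ≈ 0.00010056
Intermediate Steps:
l(I) = sqrt(6 + I)
S(T, p) = 6 + 2*T/(-3 + p) (S(T, p) = (sqrt(6 + (T + T)/(p - 3)))**2 = (sqrt(6 + (2*T)/(-3 + p)))**2 = (sqrt(6 + 2*T/(-3 + p)))**2 = 6 + 2*T/(-3 + p))
1/(9962 + S(-84, 10)) = 1/(9962 + 2*(-9 - 84 + 3*10)/(-3 + 10)) = 1/(9962 + 2*(-9 - 84 + 30)/7) = 1/(9962 + 2*(1/7)*(-63)) = 1/(9962 - 18) = 1/9944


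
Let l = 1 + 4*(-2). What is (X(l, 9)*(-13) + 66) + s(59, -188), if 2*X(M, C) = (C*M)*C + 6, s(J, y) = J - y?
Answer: 7919/2 ≈ 3959.5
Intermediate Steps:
l = -7 (l = 1 - 8 = -7)
X(M, C) = 3 + M*C**2/2 (X(M, C) = ((C*M)*C + 6)/2 = (M*C**2 + 6)/2 = (6 + M*C**2)/2 = 3 + M*C**2/2)
(X(l, 9)*(-13) + 66) + s(59, -188) = ((3 + (1/2)*(-7)*9**2)*(-13) + 66) + (59 - 1*(-188)) = ((3 + (1/2)*(-7)*81)*(-13) + 66) + (59 + 188) = ((3 - 567/2)*(-13) + 66) + 247 = (-561/2*(-13) + 66) + 247 = (7293/2 + 66) + 247 = 7425/2 + 247 = 7919/2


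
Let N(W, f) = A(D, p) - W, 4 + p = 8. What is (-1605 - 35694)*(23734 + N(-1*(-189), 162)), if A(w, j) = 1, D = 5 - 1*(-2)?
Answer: -878242254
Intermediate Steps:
p = 4 (p = -4 + 8 = 4)
D = 7 (D = 5 + 2 = 7)
N(W, f) = 1 - W
(-1605 - 35694)*(23734 + N(-1*(-189), 162)) = (-1605 - 35694)*(23734 + (1 - (-1)*(-189))) = -37299*(23734 + (1 - 1*189)) = -37299*(23734 + (1 - 189)) = -37299*(23734 - 188) = -37299*23546 = -878242254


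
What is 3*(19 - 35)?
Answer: -48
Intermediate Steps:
3*(19 - 35) = 3*(-16) = -48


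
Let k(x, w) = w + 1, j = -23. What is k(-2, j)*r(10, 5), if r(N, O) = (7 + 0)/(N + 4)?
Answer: -11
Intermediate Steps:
r(N, O) = 7/(4 + N)
k(x, w) = 1 + w
k(-2, j)*r(10, 5) = (1 - 23)*(7/(4 + 10)) = -154/14 = -22*1/2 = -11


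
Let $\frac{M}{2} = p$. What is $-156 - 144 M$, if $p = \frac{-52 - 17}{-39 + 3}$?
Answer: $-708$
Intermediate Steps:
$p = \frac{23}{12}$ ($p = - \frac{69}{-36} = \left(-69\right) \left(- \frac{1}{36}\right) = \frac{23}{12} \approx 1.9167$)
$M = \frac{23}{6}$ ($M = 2 \cdot \frac{23}{12} = \frac{23}{6} \approx 3.8333$)
$-156 - 144 M = -156 - 552 = -708$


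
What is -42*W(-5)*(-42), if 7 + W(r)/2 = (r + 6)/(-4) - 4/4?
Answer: -29106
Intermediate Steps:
W(r) = -19 - r/2 (W(r) = -14 + 2*((r + 6)/(-4) - 4/4) = -14 + 2*((6 + r)*(-¼) - 4*¼) = -14 + 2*((-3/2 - r/4) - 1) = -14 + 2*(-5/2 - r/4) = -14 + (-5 - r/2) = -19 - r/2)
-42*W(-5)*(-42) = -42*(-19 - ½*(-5))*(-42) = -42*(-19 + 5/2)*(-42) = -42*(-33/2)*(-42) = 693*(-42) = -29106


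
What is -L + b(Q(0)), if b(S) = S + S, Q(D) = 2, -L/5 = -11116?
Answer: -55576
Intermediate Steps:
L = 55580 (L = -5*(-11116) = 55580)
b(S) = 2*S
-L + b(Q(0)) = -1*55580 + 2*2 = -55580 + 4 = -55576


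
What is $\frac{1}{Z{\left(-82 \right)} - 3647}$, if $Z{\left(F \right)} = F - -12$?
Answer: $- \frac{1}{3717} \approx -0.00026903$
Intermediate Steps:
$Z{\left(F \right)} = 12 + F$ ($Z{\left(F \right)} = F + 12 = 12 + F$)
$\frac{1}{Z{\left(-82 \right)} - 3647} = \frac{1}{\left(12 - 82\right) - 3647} = \frac{1}{-70 + \left(-50017 + 46370\right)} = \frac{1}{-70 - 3647} = \frac{1}{-3717} = - \frac{1}{3717}$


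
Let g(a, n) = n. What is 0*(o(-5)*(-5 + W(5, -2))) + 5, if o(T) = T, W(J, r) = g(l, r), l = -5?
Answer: 5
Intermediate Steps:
W(J, r) = r
0*(o(-5)*(-5 + W(5, -2))) + 5 = 0*(-5*(-5 - 2)) + 5 = 0*(-5*(-7)) + 5 = 0*35 + 5 = 0 + 5 = 5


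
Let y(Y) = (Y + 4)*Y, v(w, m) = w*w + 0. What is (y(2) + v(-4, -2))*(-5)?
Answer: -140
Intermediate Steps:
v(w, m) = w**2 (v(w, m) = w**2 + 0 = w**2)
y(Y) = Y*(4 + Y) (y(Y) = (4 + Y)*Y = Y*(4 + Y))
(y(2) + v(-4, -2))*(-5) = (2*(4 + 2) + (-4)**2)*(-5) = (2*6 + 16)*(-5) = (12 + 16)*(-5) = 28*(-5) = -140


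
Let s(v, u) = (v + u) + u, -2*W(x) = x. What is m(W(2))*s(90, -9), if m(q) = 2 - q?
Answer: 216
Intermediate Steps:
W(x) = -x/2
s(v, u) = v + 2*u (s(v, u) = (u + v) + u = v + 2*u)
m(W(2))*s(90, -9) = (2 - (-1)*2/2)*(90 + 2*(-9)) = (2 - 1*(-1))*(90 - 18) = (2 + 1)*72 = 3*72 = 216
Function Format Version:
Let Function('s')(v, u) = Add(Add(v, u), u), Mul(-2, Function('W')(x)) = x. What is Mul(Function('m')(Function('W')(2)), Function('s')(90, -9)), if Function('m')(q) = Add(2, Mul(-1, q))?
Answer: 216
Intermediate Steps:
Function('W')(x) = Mul(Rational(-1, 2), x)
Function('s')(v, u) = Add(v, Mul(2, u)) (Function('s')(v, u) = Add(Add(u, v), u) = Add(v, Mul(2, u)))
Mul(Function('m')(Function('W')(2)), Function('s')(90, -9)) = Mul(Add(2, Mul(-1, Mul(Rational(-1, 2), 2))), Add(90, Mul(2, -9))) = Mul(Add(2, Mul(-1, -1)), Add(90, -18)) = Mul(Add(2, 1), 72) = Mul(3, 72) = 216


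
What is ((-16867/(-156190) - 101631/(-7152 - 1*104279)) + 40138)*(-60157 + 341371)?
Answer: 98227470497219001909/8702203945 ≈ 1.1288e+10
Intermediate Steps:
((-16867/(-156190) - 101631/(-7152 - 1*104279)) + 40138)*(-60157 + 341371) = ((-16867*(-1/156190) - 101631/(-7152 - 104279)) + 40138)*281214 = ((16867/156190 - 101631/(-111431)) + 40138)*281214 = ((16867/156190 - 101631*(-1/111431)) + 40138)*281214 = ((16867/156190 + 101631/111431) + 40138)*281214 = (17753252567/17404407890 + 40138)*281214 = (698595877141387/17404407890)*281214 = 98227470497219001909/8702203945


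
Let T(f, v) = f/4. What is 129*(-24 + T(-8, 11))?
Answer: -3354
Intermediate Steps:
T(f, v) = f/4 (T(f, v) = f*(¼) = f/4)
129*(-24 + T(-8, 11)) = 129*(-24 + (¼)*(-8)) = 129*(-24 - 2) = 129*(-26) = -3354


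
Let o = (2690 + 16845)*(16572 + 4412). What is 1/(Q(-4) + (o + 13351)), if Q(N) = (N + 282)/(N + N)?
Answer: 4/1639743025 ≈ 2.4394e-9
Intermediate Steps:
Q(N) = (282 + N)/(2*N) (Q(N) = (282 + N)/((2*N)) = (282 + N)*(1/(2*N)) = (282 + N)/(2*N))
o = 409922440 (o = 19535*20984 = 409922440)
1/(Q(-4) + (o + 13351)) = 1/((½)*(282 - 4)/(-4) + (409922440 + 13351)) = 1/((½)*(-¼)*278 + 409935791) = 1/(-139/4 + 409935791) = 1/(1639743025/4) = 4/1639743025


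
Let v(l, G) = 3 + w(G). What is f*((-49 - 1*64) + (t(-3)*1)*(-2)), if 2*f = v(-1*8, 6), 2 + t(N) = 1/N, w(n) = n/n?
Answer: -650/3 ≈ -216.67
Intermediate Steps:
w(n) = 1
t(N) = -2 + 1/N
v(l, G) = 4 (v(l, G) = 3 + 1 = 4)
f = 2 (f = (½)*4 = 2)
f*((-49 - 1*64) + (t(-3)*1)*(-2)) = 2*((-49 - 1*64) + ((-2 + 1/(-3))*1)*(-2)) = 2*((-49 - 64) + ((-2 - ⅓)*1)*(-2)) = 2*(-113 - 7/3*1*(-2)) = 2*(-113 - 7/3*(-2)) = 2*(-113 + 14/3) = 2*(-325/3) = -650/3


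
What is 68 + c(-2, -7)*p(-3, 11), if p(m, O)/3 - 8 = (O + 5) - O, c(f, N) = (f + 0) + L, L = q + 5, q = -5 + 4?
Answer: 146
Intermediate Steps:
q = -1
L = 4 (L = -1 + 5 = 4)
c(f, N) = 4 + f (c(f, N) = (f + 0) + 4 = f + 4 = 4 + f)
p(m, O) = 39 (p(m, O) = 24 + 3*((O + 5) - O) = 24 + 3*((5 + O) - O) = 24 + 3*5 = 24 + 15 = 39)
68 + c(-2, -7)*p(-3, 11) = 68 + (4 - 2)*39 = 68 + 2*39 = 68 + 78 = 146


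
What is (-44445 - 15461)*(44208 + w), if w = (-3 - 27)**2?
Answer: -2702239848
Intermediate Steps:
w = 900 (w = (-30)**2 = 900)
(-44445 - 15461)*(44208 + w) = (-44445 - 15461)*(44208 + 900) = -59906*45108 = -2702239848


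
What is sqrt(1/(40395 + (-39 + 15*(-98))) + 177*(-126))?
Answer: I*sqrt(33723322413906)/38886 ≈ 149.34*I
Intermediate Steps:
sqrt(1/(40395 + (-39 + 15*(-98))) + 177*(-126)) = sqrt(1/(40395 + (-39 - 1470)) - 22302) = sqrt(1/(40395 - 1509) - 22302) = sqrt(1/38886 - 22302) = sqrt(-867235571/38886) = I*sqrt(33723322413906)/38886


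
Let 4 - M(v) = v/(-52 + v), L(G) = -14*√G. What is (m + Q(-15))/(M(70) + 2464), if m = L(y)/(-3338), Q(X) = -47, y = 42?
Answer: -423/22177 + 63*√42/37013413 ≈ -0.019063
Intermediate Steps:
M(v) = 4 - v/(-52 + v)
m = 7*√42/1669 (m = -14*√42/(-3338) = -14*√42*(-1/3338) = 7*√42/1669 ≈ 0.027181)
(m + Q(-15))/(M(70) + 2464) = (7*√42/1669 - 47)/((-208 + 3*70)/(-52 + 70) + 2464) = (-47 + 7*√42/1669)/((-208 + 210)/18 + 2464) = (-47 + 7*√42/1669)/((1/18)*2 + 2464) = (-47 + 7*√42/1669)/(⅑ + 2464) = (-47 + 7*√42/1669)/(22177/9) = (-47 + 7*√42/1669)*(9/22177) = -423/22177 + 63*√42/37013413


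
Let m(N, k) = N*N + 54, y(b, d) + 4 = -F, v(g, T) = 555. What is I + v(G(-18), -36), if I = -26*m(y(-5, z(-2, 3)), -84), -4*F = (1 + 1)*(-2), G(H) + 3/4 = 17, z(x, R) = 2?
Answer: -1499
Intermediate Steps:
G(H) = 65/4 (G(H) = -¾ + 17 = 65/4)
F = 1 (F = -(1 + 1)*(-2)/4 = -(-2)/2 = -¼*(-4) = 1)
y(b, d) = -5 (y(b, d) = -4 - 1*1 = -4 - 1 = -5)
m(N, k) = 54 + N² (m(N, k) = N² + 54 = 54 + N²)
I = -2054 (I = -26*(54 + (-5)²) = -26*(54 + 25) = -26*79 = -2054)
I + v(G(-18), -36) = -2054 + 555 = -1499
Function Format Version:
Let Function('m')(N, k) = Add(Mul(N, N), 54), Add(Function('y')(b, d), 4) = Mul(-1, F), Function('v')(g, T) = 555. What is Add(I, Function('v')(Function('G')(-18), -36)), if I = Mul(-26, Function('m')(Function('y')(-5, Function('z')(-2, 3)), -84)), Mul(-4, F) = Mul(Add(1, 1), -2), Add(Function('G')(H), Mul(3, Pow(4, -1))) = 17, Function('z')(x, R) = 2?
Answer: -1499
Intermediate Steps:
Function('G')(H) = Rational(65, 4) (Function('G')(H) = Add(Rational(-3, 4), 17) = Rational(65, 4))
F = 1 (F = Mul(Rational(-1, 4), Mul(Add(1, 1), -2)) = Mul(Rational(-1, 4), Mul(2, -2)) = Mul(Rational(-1, 4), -4) = 1)
Function('y')(b, d) = -5 (Function('y')(b, d) = Add(-4, Mul(-1, 1)) = Add(-4, -1) = -5)
Function('m')(N, k) = Add(54, Pow(N, 2)) (Function('m')(N, k) = Add(Pow(N, 2), 54) = Add(54, Pow(N, 2)))
I = -2054 (I = Mul(-26, Add(54, Pow(-5, 2))) = Mul(-26, Add(54, 25)) = Mul(-26, 79) = -2054)
Add(I, Function('v')(Function('G')(-18), -36)) = Add(-2054, 555) = -1499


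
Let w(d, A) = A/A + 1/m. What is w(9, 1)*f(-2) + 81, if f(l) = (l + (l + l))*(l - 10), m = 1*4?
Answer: 171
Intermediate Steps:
m = 4
w(d, A) = 5/4 (w(d, A) = A/A + 1/4 = 1 + 1*(¼) = 1 + ¼ = 5/4)
f(l) = 3*l*(-10 + l) (f(l) = (l + 2*l)*(-10 + l) = (3*l)*(-10 + l) = 3*l*(-10 + l))
w(9, 1)*f(-2) + 81 = 5*(3*(-2)*(-10 - 2))/4 + 81 = 5*(3*(-2)*(-12))/4 + 81 = (5/4)*72 + 81 = 90 + 81 = 171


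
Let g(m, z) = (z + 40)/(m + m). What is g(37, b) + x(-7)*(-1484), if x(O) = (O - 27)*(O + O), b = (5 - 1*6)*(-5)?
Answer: -52272371/74 ≈ -7.0638e+5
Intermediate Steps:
b = 5 (b = (5 - 6)*(-5) = -1*(-5) = 5)
g(m, z) = (40 + z)/(2*m) (g(m, z) = (40 + z)/((2*m)) = (40 + z)*(1/(2*m)) = (40 + z)/(2*m))
x(O) = 2*O*(-27 + O) (x(O) = (-27 + O)*(2*O) = 2*O*(-27 + O))
g(37, b) + x(-7)*(-1484) = (1/2)*(40 + 5)/37 + (2*(-7)*(-27 - 7))*(-1484) = (1/2)*(1/37)*45 + (2*(-7)*(-34))*(-1484) = 45/74 + 476*(-1484) = 45/74 - 706384 = -52272371/74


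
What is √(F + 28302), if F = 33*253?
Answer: √36651 ≈ 191.44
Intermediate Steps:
F = 8349
√(F + 28302) = √(8349 + 28302) = √36651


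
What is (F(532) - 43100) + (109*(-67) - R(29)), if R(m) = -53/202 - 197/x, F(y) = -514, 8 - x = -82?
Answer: -231406624/4545 ≈ -50915.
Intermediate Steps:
x = 90 (x = 8 - 1*(-82) = 8 + 82 = 90)
R(m) = -11141/4545 (R(m) = -53/202 - 197/90 = -11141/4545)
(F(532) - 43100) + (109*(-67) - R(29)) = (-514 - 43100) + (109*(-67) - 1*(-11141/4545)) = -43614 + (-7303 + 11141/4545) = -43614 - 33180994/4545 = -231406624/4545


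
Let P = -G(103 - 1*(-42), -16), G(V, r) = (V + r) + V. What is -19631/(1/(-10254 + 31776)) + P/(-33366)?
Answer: -7048540506769/16683 ≈ -4.2250e+8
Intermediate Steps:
G(V, r) = r + 2*V
P = -274 (P = -(-16 + 2*(103 - 1*(-42))) = -(-16 + 2*(103 + 42)) = -(-16 + 2*145) = -(-16 + 290) = -1*274 = -274)
-19631/(1/(-10254 + 31776)) + P/(-33366) = -19631/(1/(-10254 + 31776)) - 274/(-33366) = -19631/(1/21522) - 274*(-1/33366) = -19631/1/21522 + 137/16683 = -19631*21522 + 137/16683 = -422498382 + 137/16683 = -7048540506769/16683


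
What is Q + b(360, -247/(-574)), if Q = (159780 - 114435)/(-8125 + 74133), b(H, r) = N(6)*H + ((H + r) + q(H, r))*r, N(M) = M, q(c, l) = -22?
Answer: 12539481517071/5437012952 ≈ 2306.3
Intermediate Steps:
b(H, r) = 6*H + r*(-22 + H + r) (b(H, r) = 6*H + ((H + r) - 22)*r = 6*H + (-22 + H + r)*r = 6*H + r*(-22 + H + r))
Q = 45345/66008 ≈ 0.68696
Q + b(360, -247/(-574)) = 45345/66008 + ((-247/(-574))² - (-5434)/(-574) + 6*360 + 360*(-247/(-574))) = 45345/66008 + ((-247*(-1/574))² - (-5434)*(-1)/574 + 2160 + 360*(-247*(-1/574))) = 45345/66008 + ((247/574)² - 22*247/574 + 2160 + 360*(247/574)) = 45345/66008 + (61009/329476 - 2717/287 + 2160 + 44460/287) = 45345/66008 + 759650133/329476 = 12539481517071/5437012952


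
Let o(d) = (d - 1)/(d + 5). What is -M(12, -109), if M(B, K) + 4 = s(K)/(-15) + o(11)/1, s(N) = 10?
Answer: 97/24 ≈ 4.0417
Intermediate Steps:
o(d) = (-1 + d)/(5 + d)
M(B, K) = -97/24 (M(B, K) = -4 + (10/(-15) + ((-1 + 11)/(5 + 11))/1) = -4 + (10*(-1/15) + (10/16)*1) = -4 + (-⅔ + ((1/16)*10)*1) = -4 + (-⅔ + (5/8)*1) = -4 + (-⅔ + 5/8) = -4 - 1/24 = -97/24)
-M(12, -109) = -1*(-97/24) = 97/24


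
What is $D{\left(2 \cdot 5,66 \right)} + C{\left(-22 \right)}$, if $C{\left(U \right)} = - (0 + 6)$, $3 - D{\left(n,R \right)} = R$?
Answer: $-69$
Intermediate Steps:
$D{\left(n,R \right)} = 3 - R$
$C{\left(U \right)} = -6$ ($C{\left(U \right)} = \left(-1\right) 6 = -6$)
$D{\left(2 \cdot 5,66 \right)} + C{\left(-22 \right)} = \left(3 - 66\right) - 6 = -63 - 6 = -69$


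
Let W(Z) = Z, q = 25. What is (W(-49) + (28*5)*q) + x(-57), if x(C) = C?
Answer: 3394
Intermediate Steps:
(W(-49) + (28*5)*q) + x(-57) = (-49 + (28*5)*25) - 57 = (-49 + 140*25) - 57 = (-49 + 3500) - 57 = 3451 - 57 = 3394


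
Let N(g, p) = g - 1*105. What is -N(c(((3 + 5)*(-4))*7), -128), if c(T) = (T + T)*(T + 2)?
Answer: -99351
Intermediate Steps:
c(T) = 2*T*(2 + T) (c(T) = (2*T)*(2 + T) = 2*T*(2 + T))
N(g, p) = -105 + g (N(g, p) = g - 105 = -105 + g)
-N(c(((3 + 5)*(-4))*7), -128) = -(-105 + 2*(((3 + 5)*(-4))*7)*(2 + ((3 + 5)*(-4))*7)) = -(-105 + 2*((8*(-4))*7)*(2 + (8*(-4))*7)) = -(-105 + 2*(-32*7)*(2 - 32*7)) = -(-105 + 2*(-224)*(2 - 224)) = -(-105 + 2*(-224)*(-222)) = -(-105 + 99456) = -1*99351 = -99351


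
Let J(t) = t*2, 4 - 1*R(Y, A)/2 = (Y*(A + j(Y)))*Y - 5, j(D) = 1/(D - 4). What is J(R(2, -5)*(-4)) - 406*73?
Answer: -30134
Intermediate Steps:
j(D) = 1/(-4 + D)
R(Y, A) = 18 - 2*Y²*(A + 1/(-4 + Y)) (R(Y, A) = 8 - 2*((Y*(A + 1/(-4 + Y)))*Y - 5) = 8 - 2*(Y²*(A + 1/(-4 + Y)) - 5) = 8 - 2*(-5 + Y²*(A + 1/(-4 + Y))) = 8 + (10 - 2*Y²*(A + 1/(-4 + Y))) = 18 - 2*Y²*(A + 1/(-4 + Y)))
J(t) = 2*t
J(R(2, -5)*(-4)) - 406*73 = 2*((2*(-1*2² + (-4 + 2)*(9 - 1*(-5)*2²))/(-4 + 2))*(-4)) - 406*73 = 2*((2*(-1*4 - 2*(9 - 1*(-5)*4))/(-2))*(-4)) - 29638 = 2*((2*(-½)*(-4 - 2*(9 + 20)))*(-4)) - 29638 = 2*((2*(-½)*(-4 - 2*29))*(-4)) - 29638 = 2*((2*(-½)*(-4 - 58))*(-4)) - 29638 = 2*((2*(-½)*(-62))*(-4)) - 29638 = 2*(62*(-4)) - 29638 = 2*(-248) - 29638 = -496 - 29638 = -30134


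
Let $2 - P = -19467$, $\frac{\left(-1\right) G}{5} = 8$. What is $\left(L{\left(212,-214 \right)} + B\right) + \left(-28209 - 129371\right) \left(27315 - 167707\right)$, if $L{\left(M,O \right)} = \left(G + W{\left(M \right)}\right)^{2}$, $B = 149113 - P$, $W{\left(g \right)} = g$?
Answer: $22123130588$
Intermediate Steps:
$G = -40$ ($G = \left(-5\right) 8 = -40$)
$P = 19469$ ($P = 2 - -19467 = 2 + 19467 = 19469$)
$B = 129644$ ($B = 149113 - 19469 = 129644$)
$L{\left(M,O \right)} = \left(-40 + M\right)^{2}$
$\left(L{\left(212,-214 \right)} + B\right) + \left(-28209 - 129371\right) \left(27315 - 167707\right) = \left(\left(-40 + 212\right)^{2} + 129644\right) + \left(-28209 - 129371\right) \left(27315 - 167707\right) = \left(172^{2} + 129644\right) - -22122971360 = \left(29584 + 129644\right) + 22122971360 = 159228 + 22122971360 = 22123130588$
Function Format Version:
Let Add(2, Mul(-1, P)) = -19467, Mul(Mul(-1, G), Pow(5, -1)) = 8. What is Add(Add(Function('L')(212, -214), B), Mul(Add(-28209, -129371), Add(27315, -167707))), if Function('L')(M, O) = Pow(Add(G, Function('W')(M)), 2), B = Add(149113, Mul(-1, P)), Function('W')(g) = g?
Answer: 22123130588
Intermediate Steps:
G = -40 (G = Mul(-5, 8) = -40)
P = 19469 (P = Add(2, Mul(-1, -19467)) = Add(2, 19467) = 19469)
B = 129644 (B = Add(149113, Mul(-1, 19469)) = Add(149113, -19469) = 129644)
Function('L')(M, O) = Pow(Add(-40, M), 2)
Add(Add(Function('L')(212, -214), B), Mul(Add(-28209, -129371), Add(27315, -167707))) = Add(Add(Pow(Add(-40, 212), 2), 129644), Mul(Add(-28209, -129371), Add(27315, -167707))) = Add(Add(Pow(172, 2), 129644), Mul(-157580, -140392)) = Add(Add(29584, 129644), 22122971360) = Add(159228, 22122971360) = 22123130588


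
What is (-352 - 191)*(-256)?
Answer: 139008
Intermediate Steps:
(-352 - 191)*(-256) = -543*(-256) = 139008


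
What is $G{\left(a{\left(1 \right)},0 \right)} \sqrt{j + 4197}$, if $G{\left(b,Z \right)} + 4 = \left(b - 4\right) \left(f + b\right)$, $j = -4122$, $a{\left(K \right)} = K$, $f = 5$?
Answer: $- 110 \sqrt{3} \approx -190.53$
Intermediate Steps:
$G{\left(b,Z \right)} = -4 + \left(-4 + b\right) \left(5 + b\right)$ ($G{\left(b,Z \right)} = -4 + \left(b - 4\right) \left(5 + b\right) = -4 + \left(-4 + b\right) \left(5 + b\right)$)
$G{\left(a{\left(1 \right)},0 \right)} \sqrt{j + 4197} = \left(-24 + 1 + 1^{2}\right) \sqrt{-4122 + 4197} = \left(-24 + 1 + 1\right) \sqrt{75} = - 22 \cdot 5 \sqrt{3} = - 110 \sqrt{3}$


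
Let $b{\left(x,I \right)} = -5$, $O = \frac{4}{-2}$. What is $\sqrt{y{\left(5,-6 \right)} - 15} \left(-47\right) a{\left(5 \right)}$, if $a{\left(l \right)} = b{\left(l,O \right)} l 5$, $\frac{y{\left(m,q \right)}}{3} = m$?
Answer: $0$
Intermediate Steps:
$O = -2$ ($O = 4 \left(- \frac{1}{2}\right) = -2$)
$y{\left(m,q \right)} = 3 m$
$a{\left(l \right)} = - 25 l$ ($a{\left(l \right)} = - 5 l 5 = - 25 l$)
$\sqrt{y{\left(5,-6 \right)} - 15} \left(-47\right) a{\left(5 \right)} = \sqrt{3 \cdot 5 - 15} \left(-47\right) \left(\left(-25\right) 5\right) = \sqrt{15 - 15} \left(-47\right) \left(-125\right) = \sqrt{0} \left(-47\right) \left(-125\right) = 0 \left(-47\right) \left(-125\right) = 0 \left(-125\right) = 0$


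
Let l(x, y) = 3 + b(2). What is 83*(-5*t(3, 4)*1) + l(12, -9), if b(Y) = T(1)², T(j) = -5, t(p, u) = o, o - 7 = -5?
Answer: -802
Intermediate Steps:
o = 2 (o = 7 - 5 = 2)
t(p, u) = 2
b(Y) = 25 (b(Y) = (-5)² = 25)
l(x, y) = 28 (l(x, y) = 3 + 25 = 28)
83*(-5*t(3, 4)*1) + l(12, -9) = 83*(-5*2*1) + 28 = 83*(-10*1) + 28 = 83*(-10) + 28 = -830 + 28 = -802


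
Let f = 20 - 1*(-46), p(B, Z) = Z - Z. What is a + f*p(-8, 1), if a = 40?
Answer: 40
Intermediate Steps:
p(B, Z) = 0
f = 66 (f = 20 + 46 = 66)
a + f*p(-8, 1) = 40 + 66*0 = 40 + 0 = 40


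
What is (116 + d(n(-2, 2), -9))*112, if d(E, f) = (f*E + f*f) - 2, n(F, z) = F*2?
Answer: 25872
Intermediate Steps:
n(F, z) = 2*F
d(E, f) = -2 + f² + E*f (d(E, f) = (E*f + f²) - 2 = (f² + E*f) - 2 = -2 + f² + E*f)
(116 + d(n(-2, 2), -9))*112 = (116 + (-2 + (-9)² + (2*(-2))*(-9)))*112 = (116 + (-2 + 81 - 4*(-9)))*112 = (116 + (-2 + 81 + 36))*112 = (116 + 115)*112 = 231*112 = 25872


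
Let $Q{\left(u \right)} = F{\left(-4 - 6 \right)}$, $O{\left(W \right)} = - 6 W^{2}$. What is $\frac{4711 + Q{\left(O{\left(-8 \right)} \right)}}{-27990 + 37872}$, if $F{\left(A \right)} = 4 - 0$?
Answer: $\frac{4715}{9882} \approx 0.47713$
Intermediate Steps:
$F{\left(A \right)} = 4$ ($F{\left(A \right)} = 4 + 0 = 4$)
$Q{\left(u \right)} = 4$
$\frac{4711 + Q{\left(O{\left(-8 \right)} \right)}}{-27990 + 37872} = \frac{4711 + 4}{-27990 + 37872} = \frac{4715}{9882}$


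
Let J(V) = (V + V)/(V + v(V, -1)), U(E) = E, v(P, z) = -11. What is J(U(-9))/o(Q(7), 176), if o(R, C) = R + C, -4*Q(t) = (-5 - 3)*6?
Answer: 9/1880 ≈ 0.0047872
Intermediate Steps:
Q(t) = 12 (Q(t) = -(-5 - 3)*6/4 = -(-2)*6 = -¼*(-48) = 12)
J(V) = 2*V/(-11 + V) (J(V) = (V + V)/(V - 11) = (2*V)/(-11 + V) = 2*V/(-11 + V))
o(R, C) = C + R
J(U(-9))/o(Q(7), 176) = (2*(-9)/(-11 - 9))/(176 + 12) = (2*(-9)/(-20))/188 = (2*(-9)*(-1/20))*(1/188) = (9/10)*(1/188) = 9/1880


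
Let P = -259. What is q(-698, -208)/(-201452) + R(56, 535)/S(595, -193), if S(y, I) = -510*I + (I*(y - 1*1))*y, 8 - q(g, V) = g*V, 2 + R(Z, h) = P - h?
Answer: 618038408897/857600805570 ≈ 0.72066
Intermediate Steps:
R(Z, h) = -261 - h (R(Z, h) = -2 + (-259 - h) = -261 - h)
q(g, V) = 8 - V*g (q(g, V) = 8 - g*V = 8 - V*g)
S(y, I) = -510*I + I*y*(-1 + y) (S(y, I) = -510*I + (I*(y - 1))*y = -510*I + (I*(-1 + y))*y = -510*I + I*y*(-1 + y))
q(-698, -208)/(-201452) + R(56, 535)/S(595, -193) = (8 - 1*(-208)*(-698))/(-201452) + (-261 - 1*535)/((-193*(-510 + 595² - 1*595))) = (8 - 145184)*(-1/201452) + (-261 - 535)/((-193*(-510 + 354025 - 595))) = -145176*(-1/201452) - 796/((-193*352920)) = 36294/50363 - 796/(-68113560) = 36294/50363 - 796*(-1/68113560) = 36294/50363 + 199/17028390 = 618038408897/857600805570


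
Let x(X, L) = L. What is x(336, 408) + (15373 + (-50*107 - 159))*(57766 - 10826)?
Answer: 463016568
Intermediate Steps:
x(336, 408) + (15373 + (-50*107 - 159))*(57766 - 10826) = 408 + (15373 + (-50*107 - 159))*(57766 - 10826) = 408 + (15373 + (-5350 - 159))*46940 = 408 + (15373 - 5509)*46940 = 408 + 9864*46940 = 408 + 463016160 = 463016568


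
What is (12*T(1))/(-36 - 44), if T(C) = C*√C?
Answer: -3/20 ≈ -0.15000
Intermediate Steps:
T(C) = C^(3/2)
(12*T(1))/(-36 - 44) = (12*1^(3/2))/(-36 - 44) = (12*1)/(-80) = 12*(-1/80) = -3/20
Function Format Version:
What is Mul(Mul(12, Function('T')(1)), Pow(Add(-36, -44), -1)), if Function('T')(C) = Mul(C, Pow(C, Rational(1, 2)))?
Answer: Rational(-3, 20) ≈ -0.15000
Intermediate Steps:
Function('T')(C) = Pow(C, Rational(3, 2))
Mul(Mul(12, Function('T')(1)), Pow(Add(-36, -44), -1)) = Mul(Mul(12, Pow(1, Rational(3, 2))), Pow(Add(-36, -44), -1)) = Mul(Mul(12, 1), Pow(-80, -1)) = Mul(12, Rational(-1, 80)) = Rational(-3, 20)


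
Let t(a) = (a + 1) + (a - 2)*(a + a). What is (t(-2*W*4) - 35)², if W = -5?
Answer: 9278116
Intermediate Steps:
t(a) = 1 + a + 2*a*(-2 + a) (t(a) = (1 + a) + (-2 + a)*(2*a) = (1 + a) + 2*a*(-2 + a) = 1 + a + 2*a*(-2 + a))
(t(-2*W*4) - 35)² = ((1 - 3*(-2*(-5))*4 + 2*(-2*(-5)*4)²) - 35)² = ((1 - 30*4 + 2*(10*4)²) - 35)² = ((1 - 3*40 + 2*40²) - 35)² = ((1 - 120 + 2*1600) - 35)² = ((1 - 120 + 3200) - 35)² = (3081 - 35)² = 3046² = 9278116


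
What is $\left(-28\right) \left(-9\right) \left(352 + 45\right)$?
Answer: $100044$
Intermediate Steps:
$\left(-28\right) \left(-9\right) \left(352 + 45\right) = 252 \cdot 397 = 100044$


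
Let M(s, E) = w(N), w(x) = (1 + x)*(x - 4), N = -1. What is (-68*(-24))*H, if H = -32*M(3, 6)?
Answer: 0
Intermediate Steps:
w(x) = (1 + x)*(-4 + x)
M(s, E) = 0 (M(s, E) = -4 + (-1)² - 3*(-1) = -4 + 1 + 3 = 0)
H = 0 (H = -32*0 = 0)
(-68*(-24))*H = -68*(-24)*0 = 1632*0 = 0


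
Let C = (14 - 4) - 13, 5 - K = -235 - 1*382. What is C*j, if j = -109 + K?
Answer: -1539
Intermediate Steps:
K = 622 (K = 5 - (-235 - 1*382) = 5 - (-235 - 382) = 5 - 1*(-617) = 5 + 617 = 622)
C = -3 (C = 10 - 13 = -3)
j = 513 (j = -109 + 622 = 513)
C*j = -3*513 = -1539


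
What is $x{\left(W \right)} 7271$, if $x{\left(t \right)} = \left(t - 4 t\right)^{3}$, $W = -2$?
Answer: $1570536$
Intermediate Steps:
$x{\left(t \right)} = - 27 t^{3}$ ($x{\left(t \right)} = \left(- 3 t\right)^{3} = - 27 t^{3}$)
$x{\left(W \right)} 7271 = - 27 \left(-2\right)^{3} \cdot 7271 = \left(-27\right) \left(-8\right) 7271 = 216 \cdot 7271 = 1570536$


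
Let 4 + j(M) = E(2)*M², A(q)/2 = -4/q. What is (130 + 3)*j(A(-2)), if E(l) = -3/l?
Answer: -3724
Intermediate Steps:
A(q) = -8/q (A(q) = 2*(-4/q) = -8/q)
j(M) = -4 - 3*M²/2 (j(M) = -4 + (-3/2)*M² = -4 + (-3*½)*M² = -4 - 3*M²/2)
(130 + 3)*j(A(-2)) = (130 + 3)*(-4 - 3*(-8/(-2))²/2) = 133*(-4 - 3*(-8*(-½))²/2) = 133*(-4 - 3/2*4²) = 133*(-4 - 3/2*16) = 133*(-4 - 24) = 133*(-28) = -3724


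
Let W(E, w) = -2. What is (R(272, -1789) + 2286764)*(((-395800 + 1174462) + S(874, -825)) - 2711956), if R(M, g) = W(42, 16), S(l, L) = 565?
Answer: -4419691233498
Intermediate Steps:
R(M, g) = -2
(R(272, -1789) + 2286764)*(((-395800 + 1174462) + S(874, -825)) - 2711956) = (-2 + 2286764)*(((-395800 + 1174462) + 565) - 2711956) = 2286762*((778662 + 565) - 2711956) = 2286762*(779227 - 2711956) = 2286762*(-1932729) = -4419691233498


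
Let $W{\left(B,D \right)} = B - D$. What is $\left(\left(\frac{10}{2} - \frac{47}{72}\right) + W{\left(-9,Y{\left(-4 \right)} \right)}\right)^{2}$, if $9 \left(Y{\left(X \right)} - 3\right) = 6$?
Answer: $\frac{358801}{5184} \approx 69.213$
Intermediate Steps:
$Y{\left(X \right)} = \frac{11}{3}$ ($Y{\left(X \right)} = 3 + \frac{1}{9} \cdot 6 = 3 + \frac{2}{3} = \frac{11}{3}$)
$\left(\left(\frac{10}{2} - \frac{47}{72}\right) + W{\left(-9,Y{\left(-4 \right)} \right)}\right)^{2} = \left(\left(\frac{10}{2} - \frac{47}{72}\right) - \frac{38}{3}\right)^{2} = \left(\left(10 \cdot \frac{1}{2} - \frac{47}{72}\right) - \frac{38}{3}\right)^{2} = \left(\left(5 - \frac{47}{72}\right) - \frac{38}{3}\right)^{2} = \left(\frac{313}{72} - \frac{38}{3}\right)^{2} = \left(- \frac{599}{72}\right)^{2} = \frac{358801}{5184}$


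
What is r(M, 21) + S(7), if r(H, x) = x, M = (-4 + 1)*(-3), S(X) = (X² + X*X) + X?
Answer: 126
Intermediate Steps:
S(X) = X + 2*X² (S(X) = (X² + X²) + X = 2*X² + X = X + 2*X²)
M = 9 (M = -3*(-3) = 9)
r(M, 21) + S(7) = 21 + 7*(1 + 2*7) = 21 + 7*(1 + 14) = 21 + 7*15 = 21 + 105 = 126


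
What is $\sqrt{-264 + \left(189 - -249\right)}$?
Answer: $\sqrt{174} \approx 13.191$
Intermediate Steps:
$\sqrt{-264 + \left(189 - -249\right)} = \sqrt{-264 + \left(189 + 249\right)} = \sqrt{-264 + 438} = \sqrt{174}$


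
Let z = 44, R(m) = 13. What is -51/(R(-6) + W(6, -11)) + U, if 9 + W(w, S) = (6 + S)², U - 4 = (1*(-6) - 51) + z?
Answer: -312/29 ≈ -10.759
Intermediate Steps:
U = -9 (U = 4 + ((1*(-6) - 51) + 44) = 4 + ((-6 - 51) + 44) = 4 + (-57 + 44) = 4 - 13 = -9)
W(w, S) = -9 + (6 + S)²
-51/(R(-6) + W(6, -11)) + U = -51/(13 + (-9 + (6 - 11)²)) - 9 = -51/(13 + (-9 + (-5)²)) - 9 = -51/(13 + (-9 + 25)) - 9 = -51/(13 + 16) - 9 = -51/29 - 9 = -312/29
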